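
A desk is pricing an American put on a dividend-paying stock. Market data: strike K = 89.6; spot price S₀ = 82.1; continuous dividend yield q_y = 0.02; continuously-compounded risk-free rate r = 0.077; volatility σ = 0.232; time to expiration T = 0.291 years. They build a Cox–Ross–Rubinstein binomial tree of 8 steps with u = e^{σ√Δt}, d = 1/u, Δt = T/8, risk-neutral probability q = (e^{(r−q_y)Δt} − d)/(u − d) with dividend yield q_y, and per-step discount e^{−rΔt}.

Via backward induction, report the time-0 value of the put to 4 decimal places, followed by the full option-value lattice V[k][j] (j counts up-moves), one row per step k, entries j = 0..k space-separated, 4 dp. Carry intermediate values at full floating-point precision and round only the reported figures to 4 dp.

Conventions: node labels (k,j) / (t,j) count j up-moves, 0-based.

price = 8.2445
tree:
8.2445
11.1126 5.5602
14.4533 7.9943 3.2743
17.7058 11.0535 5.1267 1.5294
20.8176 14.4533 7.7187 2.6880 0.4352
23.7947 17.7058 11.0535 4.5874 0.8951 0.0000
26.6430 20.8176 14.4533 7.5000 1.8408 0.0000 0.0000
29.3679 23.7947 17.7058 11.0535 3.7857 0.0000 0.0000 0.0000
31.9749 26.6430 20.8176 14.4533 7.5000 0.0000 0.0000 0.0000 0.0000

params: Δt=0.03637 u=1.04524 d=0.95672 q=0.51239 e^(-rΔt)=0.99720
t_8 payoffs: 31.9749 26.6430 20.8176 14.4533 7.5000 0.0000 0.0000 0.0000 0.0000
k=7: node(7,0) S=60.2321 payoff=29.3679 vs cont=29.1611 → 29.3679 [stop]  node(7,1) S=65.8053 payoff=23.7947 vs cont=23.5920 → 23.7947 [stop]  node(7,2) S=71.8942 payoff=17.7058 vs cont=17.5075 → 17.7058 [stop]  node(7,3) S=78.5465 payoff=11.0535 vs cont=10.8600 → 11.0535 [stop]  node(7,4) S=85.8143 payoff=3.7857 vs cont=3.6469 → 3.7857 [stop]  node(7,5) S=93.7546 payoff=0.0000 vs cont=0.0000 → 0.0000 [wait]  node(7,6) S=102.4296 payoff=0.0000 vs cont=0.0000 → 0.0000 [wait]  node(7,7) S=111.9073 payoff=0.0000 vs cont=0.0000 → 0.0000 [wait]
k=6: node(6,0) S=62.9570 payoff=26.6430 vs cont=26.4381 → 26.6430 [stop]  node(6,1) S=68.7824 payoff=20.8176 vs cont=20.6170 → 20.8176 [stop]  node(6,2) S=75.1467 payoff=14.4533 vs cont=14.2573 → 14.4533 [stop]  node(6,3) S=82.1000 payoff=7.5000 vs cont=7.3091 → 7.5000 [stop]  node(6,4) S=89.6966 payoff=0.0000 vs cont=1.8408 → 1.8408 [wait]  node(6,5) S=97.9962 payoff=0.0000 vs cont=0.0000 → 0.0000 [wait]  node(6,6) S=107.0636 payoff=0.0000 vs cont=0.0000 → 0.0000 [wait]
k=5: node(5,0) S=65.8053 payoff=23.7947 vs cont=23.5920 → 23.7947 [stop]  node(5,1) S=71.8942 payoff=17.7058 vs cont=17.5075 → 17.7058 [stop]  node(5,2) S=78.5465 payoff=11.0535 vs cont=10.8600 → 11.0535 [stop]  node(5,3) S=85.8143 payoff=3.7857 vs cont=4.5874 → 4.5874 [wait]  node(5,4) S=93.7546 payoff=0.0000 vs cont=0.8951 → 0.8951 [wait]  node(5,5) S=102.4296 payoff=0.0000 vs cont=0.0000 → 0.0000 [wait]
k=4: node(4,0) S=68.7824 payoff=20.8176 vs cont=20.6170 → 20.8176 [stop]  node(4,1) S=75.1467 payoff=14.4533 vs cont=14.2573 → 14.4533 [stop]  node(4,2) S=82.1000 payoff=7.5000 vs cont=7.7187 → 7.7187 [wait]  node(4,3) S=89.6966 payoff=0.0000 vs cont=2.6880 → 2.6880 [wait]  node(4,4) S=97.9962 payoff=0.0000 vs cont=0.4352 → 0.4352 [wait]
k=3: node(3,0) S=71.8942 payoff=17.7058 vs cont=17.5075 → 17.7058 [stop]  node(3,1) S=78.5465 payoff=11.0535 vs cont=10.9718 → 11.0535 [stop]  node(3,2) S=85.8143 payoff=3.7857 vs cont=5.1267 → 5.1267 [wait]  node(3,3) S=93.7546 payoff=0.0000 vs cont=1.5294 → 1.5294 [wait]
k=2: node(2,0) S=75.1467 payoff=14.4533 vs cont=14.2573 → 14.4533 [stop]  node(2,1) S=82.1000 payoff=7.5000 vs cont=7.9943 → 7.9943 [wait]  node(2,2) S=89.6966 payoff=0.0000 vs cont=3.2743 → 3.2743 [wait]
k=1: node(1,0) S=78.5465 payoff=11.0535 vs cont=11.1126 → 11.1126 [wait]  node(1,1) S=85.8143 payoff=3.7857 vs cont=5.5602 → 5.5602 [wait]
k=0: node(0,0) S=82.1000 payoff=7.5000 vs cont=8.2445 → 8.2445 [wait]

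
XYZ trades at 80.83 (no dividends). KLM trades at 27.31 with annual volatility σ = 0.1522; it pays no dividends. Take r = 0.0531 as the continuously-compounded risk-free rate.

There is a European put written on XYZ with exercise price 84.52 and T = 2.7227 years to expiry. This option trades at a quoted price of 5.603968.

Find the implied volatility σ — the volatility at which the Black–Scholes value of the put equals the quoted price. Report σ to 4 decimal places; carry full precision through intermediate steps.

At σ = 0.1769 the Black–Scholes value reproduces the quote:
σ√T = 0.1769·√2.7227 = 0.291896
d₁ = (ln(S/K) + (r+σ²/2)T) / (σ√T) = (ln(80.83/84.52) + (0.0531+0.1769²/2)·2.7227) / 0.291896 = (-0.044640 + 0.187177) / 0.291896 = 0.488315
d₂ = d₁ − σ√T = 0.488315 − 0.291896 = 0.196419
e^{−rT} = 0.865390
N(−d₁) = 0.312664,  N(−d₂) = 0.422141
V = K·e^{−rT}·N(−d₂) − S·N(−d₁) = 30.876562 − 25.272594 = 5.603968 (matching the quote); vega is positive throughout, so no other σ reproduces this price

sigma = 0.1769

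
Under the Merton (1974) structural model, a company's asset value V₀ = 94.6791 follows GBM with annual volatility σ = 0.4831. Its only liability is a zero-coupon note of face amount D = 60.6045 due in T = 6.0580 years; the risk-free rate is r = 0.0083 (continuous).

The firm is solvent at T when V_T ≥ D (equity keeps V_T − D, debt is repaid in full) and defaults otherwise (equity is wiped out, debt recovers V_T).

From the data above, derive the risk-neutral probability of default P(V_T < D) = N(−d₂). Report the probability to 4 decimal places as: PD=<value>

PD=0.5703

Apply the equity-as-call identities (strike 60.6045, horizon 6.0580 years):
d₁ = [ln(V₀/D) + (r + σ²/2)T] / (σ√T)
   = [ln(94.6791/60.6045) + (0.0083 + 0.5·0.4831²)·6.0580] / (0.4831·√6.0580)
   = [0.446124 + 0.757206] / 1.189054 = 1.012006
d₂ = d₁ − σ√T = 1.012006 − 1.189054 = -0.177048
risk-neutral PD = N(−d₂) = N(0.177048) = 0.570265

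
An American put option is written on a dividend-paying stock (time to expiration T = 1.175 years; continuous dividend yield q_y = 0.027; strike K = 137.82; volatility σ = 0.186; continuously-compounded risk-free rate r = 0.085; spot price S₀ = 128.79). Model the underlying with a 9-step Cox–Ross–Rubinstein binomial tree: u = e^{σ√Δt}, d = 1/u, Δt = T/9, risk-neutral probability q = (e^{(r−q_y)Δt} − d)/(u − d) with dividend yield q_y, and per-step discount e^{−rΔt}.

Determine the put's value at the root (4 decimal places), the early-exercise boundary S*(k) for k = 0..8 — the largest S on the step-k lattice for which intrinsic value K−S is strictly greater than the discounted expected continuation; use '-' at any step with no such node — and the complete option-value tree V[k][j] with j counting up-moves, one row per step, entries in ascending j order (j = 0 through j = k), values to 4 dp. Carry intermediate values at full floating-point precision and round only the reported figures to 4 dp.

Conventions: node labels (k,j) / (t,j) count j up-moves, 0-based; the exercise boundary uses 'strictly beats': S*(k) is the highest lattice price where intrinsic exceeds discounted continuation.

price = 11.8782
boundary = - - 112.5920 120.4189 112.5920 120.4189 112.5920 120.4189 128.7900
tree:
11.8782
17.5869 7.2552
25.2280 11.4339 3.8415
32.5463 17.4011 6.5812 1.5844
39.3888 25.2280 10.9192 3.0177 0.3948
45.7866 32.5463 17.4011 5.6169 0.8634 0.0033
51.7686 39.3888 25.2280 10.1251 1.8882 0.0073 0.0000
57.3618 45.7866 32.5463 17.4011 4.1292 0.0160 0.0000 0.0000
62.5914 51.7686 39.3888 25.2280 9.0300 0.0351 0.0000 0.0000 0.0000
67.4811 57.3618 45.7866 32.5463 17.4011 0.0770 0.0000 0.0000 0.0000 0.0000

Δt=0.13056, u=1.06952, d=0.93500, q=0.53971, disc=e^(-rΔt)=0.98896
k=9 terminal: V=max(K-S,0) → 67.4811 57.3618 45.7866 32.5463 17.4011 0.0770 0.0000 0.0000 0.0000 0.0000
k=8: j=0 S=75.2286 intr=62.5914 cont=61.3351 V=62.5914[EX]; j=1 S=86.0514 intr=51.7686 cont=50.5504 V=51.7686[EX]; j=2 S=98.4312 intr=39.3888 cont=38.2142 V=39.3888[EX]; j=3 S=112.5920 intr=25.2280 cont=24.1033 V=25.2280[EX]; j=4 S=128.7900 intr=9.0300 cont=7.9622 V=9.0300[EX]; j=5 S=147.3184 intr=0.0000 cont=0.0351 V=0.0351[hold]; j=6 S=168.5123 intr=0.0000 cont=0.0000 V=0.0000[hold]; j=7 S=192.7553 intr=0.0000 cont=0.0000 V=0.0000[hold]; j=8 S=220.4860 intr=0.0000 cont=0.0000 V=0.0000[hold]  S*(8)=128.7900
k=7: j=0 S=80.4582 intr=57.3618 cont=56.1239 V=57.3618[EX]; j=1 S=92.0334 intr=45.7866 cont=44.5895 V=45.7866[EX]; j=2 S=105.2737 intr=32.5463 cont=31.3957 V=32.5463[EX]; j=3 S=120.4189 intr=17.4011 cont=16.3038 V=17.4011[EX]; j=4 S=137.7430 intr=0.0770 cont=4.1292 V=4.1292[hold]; j=5 S=157.5594 intr=0.0000 cont=0.0160 V=0.0160[hold]; j=6 S=180.2266 intr=0.0000 cont=0.0000 V=0.0000[hold]; j=7 S=206.1549 intr=0.0000 cont=0.0000 V=0.0000[hold]  S*(7)=120.4189
k=6: j=0 S=86.0514 intr=51.7686 cont=50.5504 V=51.7686[EX]; j=1 S=98.4312 intr=39.3888 cont=38.2142 V=39.3888[EX]; j=2 S=112.5920 intr=25.2280 cont=24.1033 V=25.2280[EX]; j=3 S=128.7900 intr=9.0300 cont=10.1251 V=10.1251[hold]; j=4 S=147.3184 intr=0.0000 cont=1.8882 V=1.8882[hold]; j=5 S=168.5123 intr=0.0000 cont=0.0073 V=0.0073[hold]; j=6 S=192.7553 intr=0.0000 cont=0.0000 V=0.0000[hold]  S*(6)=112.5920
k=5: j=0 S=92.0334 intr=45.7866 cont=44.5895 V=45.7866[EX]; j=1 S=105.2737 intr=32.5463 cont=31.3957 V=32.5463[EX]; j=2 S=120.4189 intr=17.4011 cont=16.8884 V=17.4011[EX]; j=3 S=137.7430 intr=0.0770 cont=5.6169 V=5.6169[hold]; j=4 S=157.5594 intr=0.0000 cont=0.8634 V=0.8634[hold]; j=5 S=180.2266 intr=0.0000 cont=0.0033 V=0.0033[hold]  S*(5)=120.4189
k=4: j=0 S=98.4312 intr=39.3888 cont=38.2142 V=39.3888[EX]; j=1 S=112.5920 intr=25.2280 cont=24.1033 V=25.2280[EX]; j=2 S=128.7900 intr=9.0300 cont=10.9192 V=10.9192[hold]; j=3 S=147.3184 intr=0.0000 cont=3.0177 V=3.0177[hold]; j=4 S=168.5123 intr=0.0000 cont=0.3948 V=0.3948[hold]  S*(4)=112.5920
k=3: j=0 S=105.2737 intr=32.5463 cont=31.3957 V=32.5463[EX]; j=1 S=120.4189 intr=17.4011 cont=17.3122 V=17.4011[EX]; j=2 S=137.7430 intr=0.0770 cont=6.5812 V=6.5812[hold]; j=3 S=157.5594 intr=0.0000 cont=1.5844 V=1.5844[hold]  S*(3)=120.4189
k=2: j=0 S=112.5920 intr=25.2280 cont=24.1033 V=25.2280[EX]; j=1 S=128.7900 intr=9.0300 cont=11.4339 V=11.4339[hold]; j=2 S=147.3184 intr=0.0000 cont=3.8415 V=3.8415[hold]  S*(2)=112.5920
k=1: j=0 S=120.4189 intr=17.4011 cont=17.5869 V=17.5869[hold]; j=1 S=137.7430 intr=0.0770 cont=7.2552 V=7.2552[hold]  S*(1)=-
k=0: j=0 S=128.7900 intr=9.0300 cont=11.8782 V=11.8782[hold]  S*(0)=-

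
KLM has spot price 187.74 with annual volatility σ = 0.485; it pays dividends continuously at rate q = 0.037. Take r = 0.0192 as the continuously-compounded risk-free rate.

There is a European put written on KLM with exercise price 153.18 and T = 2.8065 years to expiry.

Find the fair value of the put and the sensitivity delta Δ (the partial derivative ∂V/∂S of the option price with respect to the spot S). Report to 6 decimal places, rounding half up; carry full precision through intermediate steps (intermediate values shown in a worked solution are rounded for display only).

price = 38.375541
Δ = -0.248659

σ√T = 0.485·√2.8065 = 0.812502
d₁ = (ln(S/K) + (r−q+σ²/2)T) / (σ√T) = (ln(187.74/153.18) + (0.0192−0.037+0.485²/2)·2.8065) / 0.812502 = (0.203444 + 0.280124) / 0.812502 = 0.595160
d₂ = d₁ − σ√T = 0.595160 − 0.812502 = -0.217342
e^{−rT} = 0.947541
e^{−qT} = 0.901369
N(−d₁) = 0.275868,  N(−d₂) = 0.586029
Put price V = K·e^{−rT}·N(−d₂) − S·e^{−qT}·N(−d₁) = 85.058830 − 46.683289 = 38.375541
Δ = −e^{−qT}·N(−d₁) = -0.248659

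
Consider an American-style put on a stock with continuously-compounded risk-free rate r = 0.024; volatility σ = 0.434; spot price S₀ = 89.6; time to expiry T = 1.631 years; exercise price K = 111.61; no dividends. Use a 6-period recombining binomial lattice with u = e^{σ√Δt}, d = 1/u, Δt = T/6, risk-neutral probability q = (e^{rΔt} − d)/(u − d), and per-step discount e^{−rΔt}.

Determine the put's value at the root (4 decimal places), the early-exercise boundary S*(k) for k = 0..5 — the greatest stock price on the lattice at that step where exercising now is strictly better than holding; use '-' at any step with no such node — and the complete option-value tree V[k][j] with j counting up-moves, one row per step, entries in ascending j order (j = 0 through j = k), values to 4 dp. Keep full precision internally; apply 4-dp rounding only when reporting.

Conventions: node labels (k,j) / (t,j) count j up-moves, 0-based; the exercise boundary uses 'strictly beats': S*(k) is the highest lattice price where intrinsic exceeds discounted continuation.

params: Δt=0.27183 u=1.25392 d=0.79750 q=0.45801 e^(-rΔt)=0.99350
t_6 payoffs: 88.5594 75.3670 54.6243 22.0100 0.0000 0.0000 0.0000
t_5: node(5,0) S=28.9037 payoff=82.7063 vs cont=81.9806 → 82.7063 [stop]  node(5,1) S=45.4459 payoff=66.1641 vs cont=65.4383 → 66.1641 [stop]  node(5,2) S=71.4557 payoff=40.1543 vs cont=39.4285 → 40.1543 [stop]  node(5,3) S=112.3515 payoff=0.0000 vs cont=11.8516 → 11.8516 [wait]  node(5,4) S=176.6530 payoff=0.0000 vs cont=0.0000 → 0.0000 [wait]  node(5,5) S=277.7557 payoff=0.0000 vs cont=0.0000 → 0.0000 [wait]  ⇒ S*(5)=71.4557
t_4: node(4,0) S=36.2430 payoff=75.3670 vs cont=74.6412 → 75.3670 [stop]  node(4,1) S=56.9857 payoff=54.6243 vs cont=53.8985 → 54.6243 [stop]  node(4,2) S=89.6000 payoff=22.0100 vs cont=27.0145 → 27.0145 [wait]  node(4,3) S=140.8802 payoff=0.0000 vs cont=6.3817 → 6.3817 [wait]  node(4,4) S=221.5093 payoff=0.0000 vs cont=0.0000 → 0.0000 [wait]  ⇒ S*(4)=56.9857
t_3: node(3,0) S=45.4459 payoff=66.1641 vs cont=65.4383 → 66.1641 [stop]  node(3,1) S=71.4557 payoff=40.1543 vs cont=41.7057 → 41.7057 [wait]  node(3,2) S=112.3515 payoff=0.0000 vs cont=17.4502 → 17.4502 [wait]  node(3,3) S=176.6530 payoff=0.0000 vs cont=3.4363 → 3.4363 [wait]  ⇒ S*(3)=45.4459
t_2: node(2,0) S=56.9857 payoff=54.6243 vs cont=54.6045 → 54.6243 [stop]  node(2,1) S=89.6000 payoff=22.0100 vs cont=30.3975 → 30.3975 [wait]  node(2,2) S=140.8802 payoff=0.0000 vs cont=10.9600 → 10.9600 [wait]  ⇒ S*(2)=56.9857
t_1: node(1,0) S=71.4557 payoff=40.1543 vs cont=43.2451 → 43.2451 [wait]  node(1,1) S=112.3515 payoff=0.0000 vs cont=21.3551 → 21.3551 [wait]  ⇒ S*(1)=-
t_0: node(0,0) S=89.6000 payoff=22.0100 vs cont=33.0032 → 33.0032 [wait]  ⇒ S*(0)=-

price = 33.0032
boundary = - - 56.9857 45.4459 56.9857 71.4557
tree:
33.0032
43.2451 21.3551
54.6243 30.3975 10.9600
66.1641 41.7057 17.4502 3.4363
75.3670 54.6243 27.0145 6.3817 0.0000
82.7063 66.1641 40.1543 11.8516 0.0000 0.0000
88.5594 75.3670 54.6243 22.0100 0.0000 0.0000 0.0000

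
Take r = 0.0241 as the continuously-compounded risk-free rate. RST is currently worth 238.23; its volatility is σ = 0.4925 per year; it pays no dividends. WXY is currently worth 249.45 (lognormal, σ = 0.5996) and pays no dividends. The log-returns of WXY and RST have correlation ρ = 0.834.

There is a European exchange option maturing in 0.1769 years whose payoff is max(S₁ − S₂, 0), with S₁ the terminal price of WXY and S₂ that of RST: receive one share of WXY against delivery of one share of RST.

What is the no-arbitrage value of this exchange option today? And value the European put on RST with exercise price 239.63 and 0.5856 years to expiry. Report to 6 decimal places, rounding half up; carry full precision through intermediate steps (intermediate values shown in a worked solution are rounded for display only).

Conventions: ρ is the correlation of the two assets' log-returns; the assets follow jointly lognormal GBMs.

σ_eff = √(σ₁² + σ₂² − 2ρσ₁σ₂) = √(0.5996² + 0.4925² − 2·0.834·0.5996·0.4925) = 0.330924
d₁ = (ln(S₁/S₂) + (q₂ − q₁ + σ_eff²/2)T) / (σ_eff√T) = (ln(249.45/238.23) + (0.0 − 0.0 + 0.054756)·0.1769) / 0.139185 = 0.400245
d₂ = d₁ − σ_eff√T = 0.400245 − 0.139185 = 0.261060
N(d₁) = 0.655512,  N(d₂) = 0.602977
V = S₁·e^{−q₁T}·N(d₁) − S₂·e^{−q₂T}·N(d₂) = 163.517460 − 143.647173 = 19.870288
[vanilla: RST put K=239.63]
σ√T = 0.4925·√0.5856 = 0.376883
d₁ = (ln(S/K) + (r+σ²/2)T) / (σ√T) = (ln(238.23/239.63) + (0.0241+0.4925²/2)·0.5856) / 0.376883 = (-0.005859 + 0.085133) / 0.376883 = 0.210341
d₂ = d₁ − σ√T = 0.210341 − 0.376883 = -0.166542
e^{−rT} = 0.985986
N(−d₁) = 0.416701,  N(−d₂) = 0.566135
price = K·e^{−rT}·N(−d₂) − S·N(−d₁) = 133.761746 − 99.270632 = 34.491114

exchange price = 19.870288
price(RST put K=239.63) = 34.491114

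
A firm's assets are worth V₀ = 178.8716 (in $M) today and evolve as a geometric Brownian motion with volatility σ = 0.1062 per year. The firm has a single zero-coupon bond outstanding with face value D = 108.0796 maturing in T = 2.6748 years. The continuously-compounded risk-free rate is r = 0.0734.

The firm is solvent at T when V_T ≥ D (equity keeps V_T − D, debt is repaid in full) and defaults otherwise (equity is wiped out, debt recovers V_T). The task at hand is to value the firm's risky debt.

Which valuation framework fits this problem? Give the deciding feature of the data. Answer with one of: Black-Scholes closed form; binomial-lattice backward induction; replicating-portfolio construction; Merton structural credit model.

Key observation: assets follow a GBM and default happens iff V_T < 108.0796; valuing claims on that split (equity as a call, risky debt as the residual) is the structural model's definition.

framework: Merton structural credit model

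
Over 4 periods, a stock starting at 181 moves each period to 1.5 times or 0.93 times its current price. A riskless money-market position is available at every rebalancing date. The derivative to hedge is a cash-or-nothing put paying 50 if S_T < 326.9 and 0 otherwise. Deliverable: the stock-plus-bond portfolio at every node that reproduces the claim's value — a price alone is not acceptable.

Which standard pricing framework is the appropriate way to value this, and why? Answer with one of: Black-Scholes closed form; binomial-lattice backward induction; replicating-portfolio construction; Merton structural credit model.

framework: replicating-portfolio construction

Key observation: what is demanded is not a single number but the (Δ, B) position at each node of the 1.5/0.93 tree starting at 181; constructing those positions is the replicating-portfolio method.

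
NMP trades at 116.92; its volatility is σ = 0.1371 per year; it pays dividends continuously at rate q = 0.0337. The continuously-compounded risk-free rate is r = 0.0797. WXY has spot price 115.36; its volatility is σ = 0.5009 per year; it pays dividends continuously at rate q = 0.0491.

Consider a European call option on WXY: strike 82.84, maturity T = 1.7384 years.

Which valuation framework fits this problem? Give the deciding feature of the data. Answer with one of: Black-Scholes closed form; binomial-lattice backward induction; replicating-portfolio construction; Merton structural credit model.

framework: Black-Scholes closed form

Key observation: the strike-82.84 call on WXY is European-exercise on a continuously-modelled lognormal underlying, so its value is a single closed-form evaluation.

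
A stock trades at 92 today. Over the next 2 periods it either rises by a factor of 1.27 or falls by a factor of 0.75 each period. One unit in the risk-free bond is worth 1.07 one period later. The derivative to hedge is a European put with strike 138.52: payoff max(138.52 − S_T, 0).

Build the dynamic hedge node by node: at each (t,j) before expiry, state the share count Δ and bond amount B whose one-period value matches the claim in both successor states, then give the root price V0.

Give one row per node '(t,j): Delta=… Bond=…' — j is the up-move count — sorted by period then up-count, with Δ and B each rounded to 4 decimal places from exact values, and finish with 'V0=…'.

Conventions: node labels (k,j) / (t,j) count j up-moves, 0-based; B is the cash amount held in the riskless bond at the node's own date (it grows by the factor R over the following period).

(0,0): Delta=-0.8814 Bond=113.3396
(1,0): Delta=-1.0000 Bond=129.4579
(1,1): Delta=-0.8376 Bond=116.1580
V0=32.2524

No-arbitrage ⇒ martingale measure with p* = (R−d)/(u−d) = 0.6154.
Terminal payoffs: V(2,0)=86.7700, V(2,1)=50.8900, V(2,2)=0.0000
  t=1,j=0: stock 69.0000 → up 87.6300 (V=50.8900), down 51.7500 (V=86.7700). Price 60.4579; hedge Δ=-1.0000, bond B=129.4579.
  t=1,j=1: stock 116.8400 → up 148.3868 (V=0.0000), down 87.6300 (V=50.8900). Price 18.2926; hedge Δ=-0.8376, bond B=116.1580.
  t=0,j=0: stock 92.0000 → up 116.8400 (V=18.2926), down 69.0000 (V=60.4579). Price 32.2524; hedge Δ=-0.8814, bond B=113.3396.
Check: Δ(0,0)·S0 + B(0,0) = 32.2524 = V0.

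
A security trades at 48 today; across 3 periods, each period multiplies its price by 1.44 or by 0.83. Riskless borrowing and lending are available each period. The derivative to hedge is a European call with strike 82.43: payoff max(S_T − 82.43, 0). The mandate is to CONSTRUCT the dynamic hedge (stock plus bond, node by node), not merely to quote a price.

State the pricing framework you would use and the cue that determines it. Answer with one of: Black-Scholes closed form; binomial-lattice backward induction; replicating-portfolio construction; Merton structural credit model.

framework: replicating-portfolio construction

Key observation: what is demanded is not a single number but the (Δ, B) position at each node of the 1.44/0.83 tree starting at 48; constructing those positions is the replicating-portfolio method.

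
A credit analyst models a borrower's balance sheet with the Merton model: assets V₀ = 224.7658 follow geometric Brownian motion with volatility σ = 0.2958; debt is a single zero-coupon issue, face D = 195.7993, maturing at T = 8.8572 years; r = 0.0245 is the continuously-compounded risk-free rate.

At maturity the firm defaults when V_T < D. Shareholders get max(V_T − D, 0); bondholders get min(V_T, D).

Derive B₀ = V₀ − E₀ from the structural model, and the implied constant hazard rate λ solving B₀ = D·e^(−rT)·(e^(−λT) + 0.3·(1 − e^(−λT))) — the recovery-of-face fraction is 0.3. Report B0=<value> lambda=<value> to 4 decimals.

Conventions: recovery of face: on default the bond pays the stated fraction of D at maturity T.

Equity is a call on the firm's assets struck at D = 195.7993:
d₁ = [ln(V₀/D) + (r + σ²/2)T] / (σ√T)
   = [ln(224.7658/195.7993) + (0.0245 + 0.5·0.2958²)·8.8572] / (0.2958·√8.8572)
   = [0.137969 + 0.604493] / 0.880332 = 0.843389
d₂ = d₁ − σ√T = 0.843389 − 0.880332 = -0.036943
N(d₁) = 0.800495,  N(d₂) = 0.485265,  e^(−rT) = 0.804929
E₀ = V₀·N(d₁) − D·e^(−rT)·N(d₂)
   = 224.7658·0.800495 − 195.7993·0.804929·0.485265 = 103.443798
B₀ = V₀ − E₀ = 224.7658 − 103.443798 = 121.322002
e^(−λT) = (B₀·e^(rT)/D − 0.3)/(1 − 0.3) = (121.3220·1.242346/195.7993 − 0.3)/0.7 = 0.67112521
λ = −ln(0.67112521)/8.8572 = 0.045025

B0=121.3220 lambda=0.0450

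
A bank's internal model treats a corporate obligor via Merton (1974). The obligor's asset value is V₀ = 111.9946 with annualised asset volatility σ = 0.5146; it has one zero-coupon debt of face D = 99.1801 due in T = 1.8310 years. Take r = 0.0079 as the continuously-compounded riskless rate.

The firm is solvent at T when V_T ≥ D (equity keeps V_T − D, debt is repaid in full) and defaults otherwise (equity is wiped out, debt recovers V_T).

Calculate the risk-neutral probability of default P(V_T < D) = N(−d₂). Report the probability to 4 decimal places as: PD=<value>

PD=0.5608

Apply the equity-as-call identities (strike 99.1801, horizon 1.8310 years):
d₁ = [ln(V₀/D) + (r + σ²/2)T] / (σ√T)
   = [ln(111.9946/99.1801) + (0.0079 + 0.5·0.5146²)·1.8310] / (0.5146·√1.8310)
   = [0.121513 + 0.256901] / 0.696328 = 0.543443
d₂ = d₁ − σ√T = 0.543443 − 0.696328 = -0.152885
risk-neutral PD = N(−d₂) = N(0.152885) = 0.560756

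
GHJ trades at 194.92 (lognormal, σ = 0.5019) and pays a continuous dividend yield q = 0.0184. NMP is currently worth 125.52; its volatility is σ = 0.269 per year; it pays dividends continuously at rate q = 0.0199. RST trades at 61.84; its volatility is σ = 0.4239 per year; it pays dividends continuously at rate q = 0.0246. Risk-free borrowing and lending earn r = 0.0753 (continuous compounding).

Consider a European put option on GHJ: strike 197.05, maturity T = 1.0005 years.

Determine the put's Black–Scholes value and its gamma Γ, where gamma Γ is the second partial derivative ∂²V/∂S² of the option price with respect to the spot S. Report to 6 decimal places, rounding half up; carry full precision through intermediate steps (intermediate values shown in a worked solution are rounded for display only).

σ√T = 0.5019·√1.0005 = 0.502025
d₁ = (ln(S/K) + (r−q+σ²/2)T) / (σ√T) = (ln(194.92/197.05) + (0.0753−0.0184+0.5019²/2)·1.0005) / 0.502025 = (-0.010868 + 0.182943) / 0.502025 = 0.342761
d₂ = d₁ − σ√T = 0.342761 − 0.502025 = -0.159264
e^{−rT} = 0.927430
e^{−qT} = 0.981759
N(−d₁) = 0.365889,  N(−d₂) = 0.563270
Put price V = K·e^{−rT}·N(−d₂) − S·e^{−qT}·N(−d₁) = 102.937594 − 70.018165 = 32.919429
φ(d₁) = (1/√(2π))·e^{−d₁²/2} = 0.376182
Γ = e^{−qT}·φ(d₁) / (S·σ·√T) = 0.003774

price = 32.919429
Γ = 0.003774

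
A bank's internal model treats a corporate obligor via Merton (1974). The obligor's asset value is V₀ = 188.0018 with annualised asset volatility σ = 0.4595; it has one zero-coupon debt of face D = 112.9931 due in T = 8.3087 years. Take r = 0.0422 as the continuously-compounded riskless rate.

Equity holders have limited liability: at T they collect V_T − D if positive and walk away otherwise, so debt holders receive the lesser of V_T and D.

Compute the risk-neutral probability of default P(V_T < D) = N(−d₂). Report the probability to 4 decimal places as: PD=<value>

Equity is a call on the firm's assets struck at D = 112.9931:
d₁ = [ln(V₀/D) + (r + σ²/2)T] / (σ√T)
   = [ln(188.0018/112.9931) + (0.0422 + 0.5·0.4595²)·8.3087] / (0.4595·√8.3087)
   = [0.509125 + 1.227778] / 1.324500 = 1.311364
d₂ = d₁ − σ√T = 1.311364 − 1.324500 = -0.013136
risk-neutral PD = N(−d₂) = N(0.013136) = 0.505240

PD=0.5052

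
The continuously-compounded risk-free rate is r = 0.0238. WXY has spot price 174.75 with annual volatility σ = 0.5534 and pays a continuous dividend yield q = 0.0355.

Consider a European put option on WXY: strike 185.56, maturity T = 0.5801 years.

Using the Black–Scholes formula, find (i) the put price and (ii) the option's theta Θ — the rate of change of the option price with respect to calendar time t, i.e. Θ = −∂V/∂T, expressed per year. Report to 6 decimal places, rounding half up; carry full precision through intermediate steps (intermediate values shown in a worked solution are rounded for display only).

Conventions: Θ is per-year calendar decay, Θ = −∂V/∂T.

price = 35.839714
Θ = -24.883740

σ√T = 0.5534·√0.5801 = 0.421493
d₁ = (ln(S/K) + (r−q+σ²/2)T) / (σ√T) = (ln(174.75/185.56) + (0.0238−0.0355+0.5534²/2)·0.5801) / 0.421493 = (-0.060022 + 0.082041) / 0.421493 = 0.052241
d₂ = d₁ − σ√T = 0.052241 − 0.421493 = -0.369252
e^{−rT} = 0.986288
e^{−qT} = 0.979617
N(−d₁) = 0.479168,  N(−d₂) = 0.644030
Put price V = K·e^{−rT}·N(−d₂) − S·e^{−qT}·N(−d₁) = 117.867625 − 82.027911 = 35.839714
φ(d₁) = (1/√(2π))·e^{−d₁²/2} = 0.398398
Θ = −S·e^{−qT}·φ(d₁)·σ/(2√T) − q·S·e^{−qT}·N(−d₁) + r·K·e^{−rT}·N(−d₂) = −24.776998 − 2.911991 + 2.805249 = -24.883740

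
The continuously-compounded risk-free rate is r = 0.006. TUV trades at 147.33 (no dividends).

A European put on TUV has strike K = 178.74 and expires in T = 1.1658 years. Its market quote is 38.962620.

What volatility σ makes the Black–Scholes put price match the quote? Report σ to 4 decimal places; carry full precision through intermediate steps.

sigma = 0.2942

At σ = 0.2942 the Black–Scholes value reproduces the quote:
σ√T = 0.2942·√1.1658 = 0.317654
d₁ = (ln(S/K) + (r+σ²/2)T) / (σ√T) = (ln(147.33/178.74) + (0.006+0.2942²/2)·1.1658) / 0.317654 = (-0.193257 + 0.057447) / 0.317654 = -0.427541
d₂ = d₁ − σ√T = -0.427541 − 0.317654 = -0.745196
e^{−rT} = 0.993030
N(−d₁) = 0.665507,  N(−d₂) = 0.771923
V = K·e^{−rT}·N(−d₂) − S·N(−d₁) = 137.011837 − 98.049217 = 38.962620 (the quoted price), and the Black–Scholes price is strictly increasing in σ, so σ is unique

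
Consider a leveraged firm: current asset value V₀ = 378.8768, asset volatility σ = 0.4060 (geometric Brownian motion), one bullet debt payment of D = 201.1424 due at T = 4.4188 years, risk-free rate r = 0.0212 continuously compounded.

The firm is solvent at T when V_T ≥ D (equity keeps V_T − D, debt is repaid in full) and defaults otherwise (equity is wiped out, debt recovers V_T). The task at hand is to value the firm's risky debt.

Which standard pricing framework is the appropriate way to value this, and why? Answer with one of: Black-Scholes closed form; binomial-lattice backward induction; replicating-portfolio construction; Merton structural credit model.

framework: Merton structural credit model

Key observation: a levered firm with one bullet debt due at 4.4188 years is the canonical structural-credit setup: equity is a call on the firm's assets struck at the face value.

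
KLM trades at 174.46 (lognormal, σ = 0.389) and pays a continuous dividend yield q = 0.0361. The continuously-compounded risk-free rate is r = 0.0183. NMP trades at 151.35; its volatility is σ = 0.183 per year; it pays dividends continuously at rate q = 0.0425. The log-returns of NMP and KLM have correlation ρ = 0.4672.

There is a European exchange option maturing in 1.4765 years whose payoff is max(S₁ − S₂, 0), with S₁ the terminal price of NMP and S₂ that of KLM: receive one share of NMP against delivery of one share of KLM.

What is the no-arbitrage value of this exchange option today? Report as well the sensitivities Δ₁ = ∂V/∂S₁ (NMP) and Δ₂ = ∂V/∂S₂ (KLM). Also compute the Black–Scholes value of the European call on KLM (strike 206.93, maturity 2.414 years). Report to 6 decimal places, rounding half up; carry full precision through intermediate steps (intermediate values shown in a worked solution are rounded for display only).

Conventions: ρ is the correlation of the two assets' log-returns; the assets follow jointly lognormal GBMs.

σ_eff = √(σ₁² + σ₂² − 2ρσ₁σ₂) = √(0.183² + 0.389² − 2·0.4672·0.183·0.389) = 0.343937
d₁ = (ln(S₁/S₂) + (q₂ − q₁ + σ_eff²/2)T) / (σ_eff√T) = (ln(151.35/174.46) + (0.0361 − 0.0425 + 0.059146)·1.4765) / 0.417923 = -0.153666
d₂ = d₁ − σ_eff√T = -0.153666 − 0.417923 = -0.571588
N(d₁) = 0.438937,  N(d₂) = 0.283800
V = S₁·e^{−q₁T}·N(d₁) − S₂·e^{−q₂T}·N(d₂) = 62.392417 − 46.941865 = 15.450552
Δ₁ = e^{−q₁T}·N(d₁) = 0.412239;  Δ₂ = −e^{−q₂T}·N(d₂) = -0.269069
[vanilla: KLM call K=206.93]
σ√T = 0.389·√2.414 = 0.604391
d₁ = (ln(S/K) + (r−q+σ²/2)T) / (σ√T) = (ln(174.46/206.93) + (0.0183−0.0361+0.389²/2)·2.414) / 0.604391 = (-0.170685 + 0.139675) / 0.604391 = -0.051308
d₂ = d₁ − σ√T = -0.051308 − 0.604391 = -0.655699
e^{−rT} = 0.956785
e^{−qT} = 0.916544
N(d₁) = 0.479540,  N(d₂) = 0.256009
price = S·e^{−qT}·N(d₁) − K·e^{−rT}·N(d₂) = 76.678595 − 50.686595 = 25.992001

exchange price = 15.450552
Δ1 = 0.412239
Δ2 = -0.269069
price(KLM call K=206.93) = 25.992001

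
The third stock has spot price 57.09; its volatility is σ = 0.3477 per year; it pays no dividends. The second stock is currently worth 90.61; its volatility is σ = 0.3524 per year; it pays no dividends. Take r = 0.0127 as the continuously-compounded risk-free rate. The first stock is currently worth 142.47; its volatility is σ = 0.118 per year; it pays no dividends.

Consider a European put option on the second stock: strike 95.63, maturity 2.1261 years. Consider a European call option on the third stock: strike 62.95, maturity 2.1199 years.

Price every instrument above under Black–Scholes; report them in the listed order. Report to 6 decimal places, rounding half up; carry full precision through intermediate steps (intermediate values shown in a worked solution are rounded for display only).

price(the second stock put K=95.63) = 19.883872
price(the third stock call K=62.95) = 9.845571

[the second stock put K=95.63]
σ√T = 0.3524·√2.1261 = 0.513840
d₁ = (ln(S/K) + (r+σ²/2)T) / (σ√T) = (ln(90.61/95.63) + (0.0127+0.3524²/2)·2.1261) / 0.513840 = (-0.053922 + 0.159017) / 0.513840 = 0.204529
d₂ = d₁ − σ√T = 0.204529 − 0.513840 = -0.309311
e^{−rT} = 0.973360
N(−d₁) = 0.418970,  N(−d₂) = 0.621457
price = K·e^{−rT}·N(−d₂) − S·N(−d₁) = 57.846749 − 37.962877 = 19.883872
[the third stock call K=62.95]
σ√T = 0.3477·√2.1199 = 0.506247
d₁ = (ln(S/K) + (r+σ²/2)T) / (σ√T) = (ln(57.09/62.95) + (0.0127+0.3477²/2)·2.1199) / 0.506247 = (-0.097712 + 0.155066) / 0.506247 = 0.113292
d₂ = d₁ − σ√T = 0.113292 − 0.506247 = -0.392955
e^{−rT} = 0.973436
N(d₁) = 0.545101,  N(d₂) = 0.347177
price = S·N(d₁) − K·e^{−rT}·N(d₂) = 31.119794 − 21.274222 = 9.845571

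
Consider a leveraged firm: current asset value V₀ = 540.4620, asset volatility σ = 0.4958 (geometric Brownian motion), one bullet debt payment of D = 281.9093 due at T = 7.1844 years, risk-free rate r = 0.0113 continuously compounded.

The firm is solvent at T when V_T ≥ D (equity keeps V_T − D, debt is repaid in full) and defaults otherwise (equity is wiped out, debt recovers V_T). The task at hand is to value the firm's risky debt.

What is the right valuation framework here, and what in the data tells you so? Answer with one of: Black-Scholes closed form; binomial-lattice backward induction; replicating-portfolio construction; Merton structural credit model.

framework: Merton structural credit model

Key observation: the data describe a firm's assets (V₀ = 540.4620, GBM) and a single zero-coupon debt of face 281.9093, so credit quantities follow from equity-as-call in the structural model.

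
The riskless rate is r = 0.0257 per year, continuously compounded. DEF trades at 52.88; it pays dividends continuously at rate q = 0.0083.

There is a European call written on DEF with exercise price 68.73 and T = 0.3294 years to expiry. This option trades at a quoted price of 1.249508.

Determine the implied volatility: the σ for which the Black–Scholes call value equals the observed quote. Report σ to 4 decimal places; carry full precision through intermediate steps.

At σ = 0.4438 the Black–Scholes value reproduces the quote:
σ√T = 0.4438·√0.3294 = 0.254712
d₁ = (ln(S/K) + (r−q+σ²/2)T) / (σ√T) = (ln(52.88/68.73) + (0.0257−0.0083+0.4438²/2)·0.3294) / 0.254712 = (-0.262161 + 0.038171) / 0.254712 = -0.879386
d₂ = d₁ − σ√T = -0.879386 − 0.254712 = -1.134098
e^{−rT} = 0.991570
e^{−qT} = 0.997270
N(d₁) = 0.189596,  N(d₂) = 0.128377
V = S·e^{−qT}·N(d₁) − K·e^{−rT}·N(d₂) = 9.998465 − 8.748957 = 1.249508 (the quoted price), and the Black–Scholes price is strictly increasing in σ, so σ is unique

sigma = 0.4438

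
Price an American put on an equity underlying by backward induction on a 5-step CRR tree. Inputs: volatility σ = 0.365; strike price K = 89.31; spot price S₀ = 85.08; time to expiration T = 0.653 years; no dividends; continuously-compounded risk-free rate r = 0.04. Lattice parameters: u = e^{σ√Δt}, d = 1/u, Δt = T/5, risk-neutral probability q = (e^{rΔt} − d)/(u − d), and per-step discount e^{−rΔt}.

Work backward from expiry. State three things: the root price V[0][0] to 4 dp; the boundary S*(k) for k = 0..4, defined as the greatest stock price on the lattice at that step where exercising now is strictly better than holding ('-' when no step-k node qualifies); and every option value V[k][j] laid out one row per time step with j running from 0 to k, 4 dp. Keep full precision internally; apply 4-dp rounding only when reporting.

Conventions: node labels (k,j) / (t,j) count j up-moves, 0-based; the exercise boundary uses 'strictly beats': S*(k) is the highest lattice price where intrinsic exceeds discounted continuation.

Δt=0.13060, u=1.14100, d=0.87642, q=0.48687, disc=e^(-rΔt)=0.99479
k=5 terminal: V=max(K-S,0) → 45.3156 32.0344 14.7439 0.0000 0.0000 0.0000
k=4: j=0 S=50.1976 intr=39.1124 cont=38.6470 V=39.1124[EX]; j=1 S=65.3515 intr=23.9585 cont=23.4932 V=23.9585[EX]; j=2 S=85.0800 intr=4.2300 cont=7.5262 V=7.5262[hold]; j=3 S=110.7642 intr=0.0000 cont=0.0000 V=0.0000[hold]; j=4 S=144.2021 intr=0.0000 cont=0.0000 V=0.0000[hold]  S*(4)=65.3515
k=3: j=0 S=57.2756 intr=32.0344 cont=31.5691 V=32.0344[EX]; j=1 S=74.5661 intr=14.7439 cont=15.8750 V=15.8750[hold]; j=2 S=97.0764 intr=0.0000 cont=3.8418 V=3.8418[hold]; j=3 S=126.3821 intr=0.0000 cont=0.0000 V=0.0000[hold]  S*(3)=57.2756
k=2: j=0 S=65.3515 intr=23.9585 cont=24.0410 V=24.0410[hold]; j=1 S=85.0800 intr=4.2300 cont=9.9642 V=9.9642[hold]; j=2 S=110.7642 intr=0.0000 cont=1.9611 V=1.9611[hold]  S*(2)=-
k=1: j=0 S=74.5661 intr=14.7439 cont=17.0979 V=17.0979[hold]; j=1 S=97.0764 intr=0.0000 cont=6.0361 V=6.0361[hold]  S*(1)=-
k=0: j=0 S=85.0800 intr=4.2300 cont=11.6513 V=11.6513[hold]  S*(0)=-

price = 11.6513
boundary = - - - 57.2756 65.3515
tree:
11.6513
17.0979 6.0361
24.0410 9.9642 1.9611
32.0344 15.8750 3.8418 0.0000
39.1124 23.9585 7.5262 0.0000 0.0000
45.3156 32.0344 14.7439 0.0000 0.0000 0.0000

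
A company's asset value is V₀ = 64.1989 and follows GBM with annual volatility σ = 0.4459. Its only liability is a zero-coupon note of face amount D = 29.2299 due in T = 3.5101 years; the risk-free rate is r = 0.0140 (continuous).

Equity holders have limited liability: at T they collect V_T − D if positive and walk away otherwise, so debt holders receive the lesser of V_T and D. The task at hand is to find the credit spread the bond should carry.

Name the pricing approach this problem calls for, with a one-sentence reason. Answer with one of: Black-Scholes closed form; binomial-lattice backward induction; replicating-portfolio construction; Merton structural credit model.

framework: Merton structural credit model

Key observation: the data describe a firm's assets (V₀ = 64.1989, GBM) and a single zero-coupon debt of face 29.2299, so credit quantities follow from equity-as-call in the structural model.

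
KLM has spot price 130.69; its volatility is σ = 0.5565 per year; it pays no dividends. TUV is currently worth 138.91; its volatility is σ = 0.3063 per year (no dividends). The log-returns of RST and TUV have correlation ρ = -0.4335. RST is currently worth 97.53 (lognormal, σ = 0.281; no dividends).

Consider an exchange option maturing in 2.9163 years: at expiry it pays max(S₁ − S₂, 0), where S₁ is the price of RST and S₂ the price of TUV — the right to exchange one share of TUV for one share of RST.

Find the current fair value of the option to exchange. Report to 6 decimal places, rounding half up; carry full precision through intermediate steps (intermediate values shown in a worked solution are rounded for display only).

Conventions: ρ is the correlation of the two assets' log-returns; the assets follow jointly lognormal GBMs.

σ_eff = √(σ₁² + σ₂² − 2ρσ₁σ₂) = √(0.281² + 0.3063² − 2·-0.4335·0.281·0.3063) = 0.497397
d₁ = (ln(S₁/S₂) + (q₂ − q₁ + σ_eff²/2)T) / (σ_eff√T) = (ln(97.53/138.91) + (0.0 − 0.0 + 0.123702)·2.9163) / 0.849413 = 0.008342
d₂ = d₁ − σ_eff√T = 0.008342 − 0.849413 = -0.841072
N(d₁) = 0.503328,  N(d₂) = 0.200154
V = S₁·e^{−q₁T}·N(d₁) − S₂·e^{−q₂T}·N(d₂) = 49.089555 − 27.803366 = 21.286189
Key observation: pricing in TUV-units makes this a unit-strike call on the ratio S₁/S₂ — the risk-free rate cancels and cannot affect the value.

exchange price = 21.286189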